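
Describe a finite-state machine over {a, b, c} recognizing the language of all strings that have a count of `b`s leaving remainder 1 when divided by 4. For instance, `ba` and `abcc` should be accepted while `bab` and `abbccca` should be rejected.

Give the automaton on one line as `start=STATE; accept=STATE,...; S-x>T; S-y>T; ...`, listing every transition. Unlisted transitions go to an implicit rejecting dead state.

start=S0; accept=S1; S0-a>S0; S0-b>S1; S0-c>S0; S1-a>S1; S1-b>S2; S1-c>S1; S2-a>S2; S2-b>S3; S2-c>S2; S3-a>S3; S3-b>S0; S3-c>S3

The only thing that matters is how many `b`s have appeared, reduced mod 4. Use one state per residue: S0 for 0, …, S3 for 3. Reading `b` moves to the next residue; anything else stays put. S1 is accepting.
        a   b   c  
>  S0   S0  S1  S0 
 * S1   S1  S2  S1 
   S2   S2  S3  S2 
   S3   S3  S0  S3 
(> = start, * = accepting)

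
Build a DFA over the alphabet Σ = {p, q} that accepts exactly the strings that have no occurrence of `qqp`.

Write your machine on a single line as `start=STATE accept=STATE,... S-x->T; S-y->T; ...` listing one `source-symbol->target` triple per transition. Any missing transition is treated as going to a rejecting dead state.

Track partial matches of the forbidden pattern `qqp`. State S3 is a dead state reached once `qqp` has occurred; every other state accepts. S0 means no part of `qqp` is currently matched.
4 states suffice.
        p   q  
>* S0   S0  S1 
 * S1   S0  S2 
 * S2   S3  S2 
   S3   S3  S3 
(> = start, * = accepting)

start=S0; accept=S0,S1,S2; S0-p->S0; S0-q->S1; S1-p->S0; S1-q->S2; S2-p->S3; S2-q->S2; S3-p->S3; S3-q->S3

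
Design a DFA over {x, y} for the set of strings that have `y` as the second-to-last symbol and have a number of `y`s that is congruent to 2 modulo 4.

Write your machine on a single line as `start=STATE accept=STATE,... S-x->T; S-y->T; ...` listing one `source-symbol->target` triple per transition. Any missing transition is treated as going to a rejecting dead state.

Handle the two conditions separately and then intersect. One (7 states) tracks the last 2 symbols read; the other (4 states) tracks the count of `y`s modulo 4. Each combined state is a pair, one component from each; accept when both components accept.
          x    y  
>  q0     q1   q2 
   q1     q3   q4 
   q2     q5   q6 
   q3     q3   q4 
   q4     q5   q6 
   q5     q7   q8 
 * q6     q9  q10 
   q7     q7   q8 
   q8     q9  q10 
 * q9    q11  q12 
   q10   q13  q14 
   q11   q11  q12 
   q12   q13  q14 
   q13   q15  q16 
   q14   q17  q18 
   q15   q15  q16 
   q16   q17  q18 
   q17    q3   q4 
   q18    q5   q6 
(> = start, * = accepting)

start=q0; accept=q6,q9; q0-x->q1; q0-y->q2; q1-x->q3; q1-y->q4; q2-x->q5; q2-y->q6; q3-x->q3; q3-y->q4; q4-x->q5; q4-y->q6; q5-x->q7; q5-y->q8; q6-x->q9; q6-y->q10; q7-x->q7; q7-y->q8; q8-x->q9; q8-y->q10; q9-x->q11; q9-y->q12; q10-x->q13; q10-y->q14; q11-x->q11; q11-y->q12; q12-x->q13; q12-y->q14; q13-x->q15; q13-y->q16; q14-x->q17; q14-y->q18; q15-x->q15; q15-y->q16; q16-x->q17; q16-y->q18; q17-x->q3; q17-y->q4; q18-x->q5; q18-y->q6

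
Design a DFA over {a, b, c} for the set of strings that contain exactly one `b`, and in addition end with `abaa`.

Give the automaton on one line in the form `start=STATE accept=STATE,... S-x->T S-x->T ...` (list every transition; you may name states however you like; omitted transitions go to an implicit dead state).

Build one automaton per condition and run them in lockstep. The first has 3 states tracking the count of `b`s, saturating at 2; the second has 5 states tracking how much of the suffix `abaa` has currently been matched. A product state is a pair (one from each), accepting exactly when both do. After merging equivalent states the machine shrinks.
With 6 states:
        a   b   c  
>  q0   q1  q2  q0 
   q1   q1  q3  q0 
   q2   q2  q2  q2 
   q3   q4  q2  q2 
   q4   q5  q2  q2 
 * q5   q2  q2  q2 
(> = start, * = accepting)

start=q0 accept=q5 q0-a->q1 q0-b->q2 q0-c->q0 q1-a->q1 q1-b->q3 q1-c->q0 q2-a->q2 q2-b->q2 q2-c->q2 q3-a->q4 q3-b->q2 q3-c->q2 q4-a->q5 q4-b->q2 q4-c->q2 q5-a->q2 q5-b->q2 q5-c->q2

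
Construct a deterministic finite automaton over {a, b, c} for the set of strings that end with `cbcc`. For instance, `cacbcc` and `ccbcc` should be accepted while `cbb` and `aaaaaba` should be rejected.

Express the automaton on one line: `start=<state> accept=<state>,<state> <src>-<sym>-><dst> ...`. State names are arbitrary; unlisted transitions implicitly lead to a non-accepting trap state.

Remember how much of `cbcc` the current input suffix matches. State s0 means no match yet; s1 means the last symbol is `c`; s2 means the last 2 symbols are `cb`; s3 means the last 3 symbols are `cbc`; s4 means the last 4 symbols are `cbcc`. Only s4 accepts. On a mismatch, fall back to the longest proper suffix that is still a prefix of `cbcc`.
        a   b   c  
>  s0   s0  s0  s1 
   s1   s0  s2  s1 
   s2   s0  s0  s3 
   s3   s0  s2  s4 
 * s4   s0  s2  s1 
(> = start, * = accepting)

start=s0 accept=s4 s0-a->s0 s0-b->s0 s0-c->s1 s1-a->s0 s1-b->s2 s1-c->s1 s2-a->s0 s2-b->s0 s2-c->s3 s3-a->s0 s3-b->s2 s3-c->s4 s4-a->s0 s4-b->s2 s4-c->s1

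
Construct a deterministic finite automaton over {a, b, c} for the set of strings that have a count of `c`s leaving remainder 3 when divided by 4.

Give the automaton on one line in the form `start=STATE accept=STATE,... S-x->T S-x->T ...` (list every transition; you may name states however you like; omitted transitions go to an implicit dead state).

start=s0 accept=s3 s0-a->s0 s0-b->s0 s0-c->s1 s1-a->s1 s1-b->s1 s1-c->s2 s2-a->s2 s2-b->s2 s2-c->s3 s3-a->s3 s3-b->s3 s3-c->s0

Keep the running count of `c`s modulo 4: each `c` advances along the cycle s0 → s1 → s2 → s3 → s0 while other symbols loop. Accept at s3.
4 states suffice.
        a   b   c  
>  s0   s0  s0  s1 
   s1   s1  s1  s2 
   s2   s2  s2  s3 
 * s3   s3  s3  s0 
(> = start, * = accepting)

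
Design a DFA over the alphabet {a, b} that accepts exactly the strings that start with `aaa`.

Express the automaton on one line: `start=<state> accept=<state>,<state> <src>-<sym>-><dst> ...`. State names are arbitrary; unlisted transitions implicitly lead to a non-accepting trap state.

start=s0 accept=s3 s0-a->s1 s0-b->s4 s1-a->s2 s1-b->s4 s2-a->s3 s2-b->s4 s3-a->s3 s3-b->s3 s4-a->s4 s4-b->s4

Check the first 3 symbols one by one: s0 through s2 record how many have matched `aaa` so far; any wrong symbol goes to the dead state s4. After all 3 match we enter the accepting sink s3.
A 5-state machine:
        a   b  
>  s0   s1  s4 
   s1   s2  s4 
   s2   s3  s4 
 * s3   s3  s3 
   s4   s4  s4 
(> = start, * = accepting)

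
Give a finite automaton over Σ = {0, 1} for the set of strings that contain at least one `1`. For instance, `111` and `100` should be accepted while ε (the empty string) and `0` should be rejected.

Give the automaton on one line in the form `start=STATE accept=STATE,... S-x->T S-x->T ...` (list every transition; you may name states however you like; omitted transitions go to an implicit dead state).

start=A accept=B,C A-0->A A-1->B B-0->B B-1->C C-0->C C-1->C

Only the number of `1`s matters, and only up to 2. Make a chain A → B → C advanced by each `1` (with C absorbing); every other symbol self-loops. The accepting set is {B, C}.
A 3-state machine:
       0  1 
>  A   A  B 
 * B   B  C 
 * C   C  C 
(> = start, * = accepting)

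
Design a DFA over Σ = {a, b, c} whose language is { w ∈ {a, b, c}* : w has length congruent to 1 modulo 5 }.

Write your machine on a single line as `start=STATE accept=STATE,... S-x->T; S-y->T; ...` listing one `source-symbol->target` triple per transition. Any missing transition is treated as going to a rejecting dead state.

start=q0; accept=q1; q0-a->q1; q0-b->q1; q0-c->q1; q1-a->q2; q1-b->q2; q1-c->q2; q2-a->q3; q2-b->q3; q2-c->q3; q3-a->q4; q3-b->q4; q3-c->q4; q4-a->q0; q4-b->q0; q4-c->q0

Only the length mod 5 matters, so use a 5-cycle: from any state, every input symbol moves to the next state, wrapping q4 back to q0. Mark q1 accepting.
A 5-state machine:
        a   b   c  
>  q0   q1  q1  q1 
 * q1   q2  q2  q2 
   q2   q3  q3  q3 
   q3   q4  q4  q4 
   q4   q0  q0  q0 
(> = start, * = accepting)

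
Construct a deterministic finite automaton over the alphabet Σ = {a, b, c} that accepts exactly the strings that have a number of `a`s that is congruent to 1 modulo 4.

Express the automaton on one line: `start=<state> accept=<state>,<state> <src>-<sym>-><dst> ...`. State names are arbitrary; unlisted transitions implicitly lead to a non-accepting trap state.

Keep the running count of `a`s modulo 4: each `a` advances along the cycle s0 → s1 → s2 → s3 → s0 while other symbols loop. Accept at s1.
With 4 states:
        a   b   c  
>  s0   s1  s0  s0 
 * s1   s2  s1  s1 
   s2   s3  s2  s2 
   s3   s0  s3  s3 
(> = start, * = accepting)

start=s0 accept=s1 s0-a->s1 s0-b->s0 s0-c->s0 s1-a->s2 s1-b->s1 s1-c->s1 s2-a->s3 s2-b->s2 s2-c->s2 s3-a->s0 s3-b->s3 s3-c->s3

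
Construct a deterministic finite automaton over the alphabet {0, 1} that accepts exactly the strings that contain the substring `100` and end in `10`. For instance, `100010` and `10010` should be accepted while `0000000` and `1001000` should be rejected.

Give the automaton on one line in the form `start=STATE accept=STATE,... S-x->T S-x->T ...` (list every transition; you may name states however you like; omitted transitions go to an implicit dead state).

start=A accept=F A-0->A A-1->B B-0->C B-1->B C-0->D C-1->B D-0->D D-1->E E-0->F E-1->E F-0->D F-1->E

Handle the two conditions separately and then intersect. One (4 states) tracks whether and how much of `100` has been seen; the other (3 states) tracks how much of the suffix `10` has currently been matched. Each combined state is a pair, one component from each; accept when both components accept.
6 states suffice.
       0  1 
>  A   A  B 
   B   C  B 
   C   D  B 
   D   D  E 
   E   F  E 
 * F   D  E 
(> = start, * = accepting)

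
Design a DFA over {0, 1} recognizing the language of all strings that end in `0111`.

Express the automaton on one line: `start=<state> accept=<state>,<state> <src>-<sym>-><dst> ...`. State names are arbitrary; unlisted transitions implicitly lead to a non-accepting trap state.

Remember how much of `0111` the current input suffix matches. State A means no match yet; B means the last symbol is `0`; C means the last 2 symbols are `01`; D means the last 3 symbols are `011`; E means the last 4 symbols are `0111`. Only E accepts. On a mismatch, fall back to the longest proper suffix that is still a prefix of `0111`.
       0  1 
>  A   B  A 
   B   B  C 
   C   B  D 
   D   B  E 
 * E   B  A 
(> = start, * = accepting)

start=A accept=E A-0->B A-1->A B-0->B B-1->C C-0->B C-1->D D-0->B D-1->E E-0->B E-1->A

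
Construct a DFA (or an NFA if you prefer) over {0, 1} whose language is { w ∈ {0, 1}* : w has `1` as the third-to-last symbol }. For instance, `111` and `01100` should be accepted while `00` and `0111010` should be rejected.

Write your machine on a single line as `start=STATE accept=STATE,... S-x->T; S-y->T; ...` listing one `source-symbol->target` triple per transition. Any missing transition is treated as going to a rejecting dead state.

start=q0; accept=q11,q12,q13,q14; q0-0->q1; q0-1->q2; q1-0->q3; q1-1->q4; q2-0->q5; q2-1->q6; q3-0->q7; q3-1->q8; q4-0->q9; q4-1->q10; q5-0->q11; q5-1->q12; q6-0->q13; q6-1->q14; q7-0->q7; q7-1->q8; q8-0->q9; q8-1->q10; q9-0->q11; q9-1->q12; q10-0->q13; q10-1->q14; q11-0->q7; q11-1->q8; q12-0->q9; q12-1->q10; q13-0->q11; q13-1->q12; q14-0->q13; q14-1->q14

Because acceptance depends on a position counted from the end, the machine has to buffer the most recent 3 symbols. Make each state the string of the last up-to-3 symbols read; on input `x` shift the window left and append `x`. Accept when the buffered window has length 3 and begins with `1`.
          0    1  
>  q0     q1   q2 
   q1     q3   q4 
   q2     q5   q6 
   q3     q7   q8 
   q4     q9  q10 
   q5    q11  q12 
   q6    q13  q14 
   q7     q7   q8 
   q8     q9  q10 
   q9    q11  q12 
   q10   q13  q14 
 * q11    q7   q8 
 * q12    q9  q10 
 * q13   q11  q12 
 * q14   q13  q14 
(> = start, * = accepting)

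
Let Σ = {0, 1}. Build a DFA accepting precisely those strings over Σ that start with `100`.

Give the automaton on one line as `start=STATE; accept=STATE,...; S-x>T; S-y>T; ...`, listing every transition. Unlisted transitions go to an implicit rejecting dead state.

Check the first 3 symbols one by one: S0 through S2 record how many have matched `100` so far; any wrong symbol goes to the dead state S4. After all 3 match we enter the accepting sink S3.
A 5-state machine:
        0   1  
>  S0   S4  S1 
   S1   S2  S4 
   S2   S3  S4 
 * S3   S3  S3 
   S4   S4  S4 
(> = start, * = accepting)

start=S0; accept=S3; S0-0>S4; S0-1>S1; S1-0>S2; S1-1>S4; S2-0>S3; S2-1>S4; S3-0>S3; S3-1>S3; S4-0>S4; S4-1>S4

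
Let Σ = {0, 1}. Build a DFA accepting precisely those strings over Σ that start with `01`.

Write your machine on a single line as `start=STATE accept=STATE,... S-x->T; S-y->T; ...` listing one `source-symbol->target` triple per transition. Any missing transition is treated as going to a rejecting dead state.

Walk along `01` while the input agrees: from q0 take `0` to q1, and so on. Any deviation drops to the rejecting sink q3. Once q2 is reached the prefix is confirmed and every continuation is accepted.
A 4-state machine:
        0   1  
>  q0   q1  q3 
   q1   q3  q2 
 * q2   q2  q2 
   q3   q3  q3 
(> = start, * = accepting)

start=q0; accept=q2; q0-0->q1; q0-1->q3; q1-0->q3; q1-1->q2; q2-0->q2; q2-1->q2; q3-0->q3; q3-1->q3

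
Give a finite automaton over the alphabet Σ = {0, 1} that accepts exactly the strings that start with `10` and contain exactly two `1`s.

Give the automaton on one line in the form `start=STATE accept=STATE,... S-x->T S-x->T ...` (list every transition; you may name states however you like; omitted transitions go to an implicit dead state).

Build one automaton per condition and run them in lockstep. The first has 4 states tracking whether the input so far still matches the prefix `10`; the second has 4 states tracking the count of `1`s, saturating at 3. A product state is a pair (one from each), accepting exactly when both do.
With 9 states:
       0  1 
>  A   B  C 
   B   B  D 
   C   E  F 
   D   D  F 
   E   E  G 
   F   F  H 
 * G   G  I 
   H   H  H 
   I   I  I 
(> = start, * = accepting)

start=A accept=G A-0->B A-1->C B-0->B B-1->D C-0->E C-1->F D-0->D D-1->F E-0->E E-1->G F-0->F F-1->H G-0->G G-1->I H-0->H H-1->H I-0->I I-1->I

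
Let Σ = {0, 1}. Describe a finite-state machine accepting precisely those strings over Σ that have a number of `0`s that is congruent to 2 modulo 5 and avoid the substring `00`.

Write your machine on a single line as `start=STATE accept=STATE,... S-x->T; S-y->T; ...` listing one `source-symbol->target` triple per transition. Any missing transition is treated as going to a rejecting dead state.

start=s0; accept=s5,s7; s0-0->s1; s0-1->s0; s1-0->s2; s1-1->s3; s2-0->s4; s2-1->s2; s3-0->s5; s3-1->s3; s4-0->s6; s4-1->s4; s5-0->s4; s5-1->s7; s6-0->s8; s6-1->s6; s7-0->s9; s7-1->s7; s8-0->s10; s8-1->s8; s9-0->s6; s9-1->s11; s10-0->s2; s10-1->s10; s11-0->s12; s11-1->s11; s12-0->s8; s12-1->s13; s13-0->s14; s13-1->s13; s14-0->s10; s14-1->s0

Build one automaton per condition and run them in lockstep. The first has 5 states tracking the count of `0`s modulo 5; the second has 3 states tracking partial matches of the forbidden pattern `00`. A product state is a pair (one from each), accepting exactly when both do.
A 15-state machine:
          0    1  
>  s0     s1   s0 
   s1     s2   s3 
   s2     s4   s2 
   s3     s5   s3 
   s4     s6   s4 
 * s5     s4   s7 
   s6     s8   s6 
 * s7     s9   s7 
   s8    s10   s8 
   s9     s6  s11 
   s10    s2  s10 
   s11   s12  s11 
   s12    s8  s13 
   s13   s14  s13 
   s14   s10   s0 
(> = start, * = accepting)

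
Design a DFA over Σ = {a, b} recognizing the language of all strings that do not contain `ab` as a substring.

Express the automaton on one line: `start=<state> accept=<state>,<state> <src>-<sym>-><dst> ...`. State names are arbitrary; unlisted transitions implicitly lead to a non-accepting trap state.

Track partial matches of the forbidden pattern `ab`. State s2 is a dead state reached once `ab` has occurred; every other state accepts. s0 means no part of `ab` is currently matched.
With 3 states:
        a   b  
>* s0   s1  s0 
 * s1   s1  s2 
   s2   s2  s2 
(> = start, * = accepting)

start=s0 accept=s0,s1 s0-a->s1 s0-b->s0 s1-a->s1 s1-b->s2 s2-a->s2 s2-b->s2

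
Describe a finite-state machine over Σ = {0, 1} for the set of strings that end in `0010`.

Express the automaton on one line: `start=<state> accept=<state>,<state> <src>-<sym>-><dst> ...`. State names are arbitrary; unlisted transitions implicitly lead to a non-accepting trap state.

Remember how much of `0010` the current input suffix matches. State S0 means no match yet; S1 means the last symbol is `0`; S2 means the last 2 symbols are `00`; S3 means the last 3 symbols are `001`; S4 means the last 4 symbols are `0010`. Only S4 accepts. On a mismatch, fall back to the longest proper suffix that is still a prefix of `0010`.
5 states suffice.
        0   1  
>  S0   S1  S0 
   S1   S2  S0 
   S2   S2  S3 
   S3   S4  S0 
 * S4   S2  S0 
(> = start, * = accepting)

start=S0 accept=S4 S0-0->S1 S0-1->S0 S1-0->S2 S1-1->S0 S2-0->S2 S2-1->S3 S3-0->S4 S3-1->S0 S4-0->S2 S4-1->S0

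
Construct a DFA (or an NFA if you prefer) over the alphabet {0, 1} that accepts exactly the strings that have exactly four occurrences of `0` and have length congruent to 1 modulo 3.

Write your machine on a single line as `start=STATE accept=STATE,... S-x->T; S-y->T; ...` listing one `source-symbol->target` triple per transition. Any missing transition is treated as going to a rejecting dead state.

Build one automaton per condition and run them in lockstep. The first has 6 states tracking the count of `0`s, saturating at 5; the second has 3 states tracking the input length modulo 3. A product state is a pair (one from each), accepting exactly when both do.
With 18 states:
       0  1 
>  A   B  C 
   B   D  E 
   C   E  F 
   D   G  H 
   E   H  I 
   F   I  A 
   G   J  K 
   H   K  L 
   I   L  B 
 * J   M  N 
   K   N  O 
   L   O  D 
   M   P  P 
   N   P  Q 
   O   Q  G 
   P   R  R 
   Q   R  J 
   R   M  M 
(> = start, * = accepting)

start=A; accept=J; A-0->B; A-1->C; B-0->D; B-1->E; C-0->E; C-1->F; D-0->G; D-1->H; E-0->H; E-1->I; F-0->I; F-1->A; G-0->J; G-1->K; H-0->K; H-1->L; I-0->L; I-1->B; J-0->M; J-1->N; K-0->N; K-1->O; L-0->O; L-1->D; M-0->P; M-1->P; N-0->P; N-1->Q; O-0->Q; O-1->G; P-0->R; P-1->R; Q-0->R; Q-1->J; R-0->M; R-1->M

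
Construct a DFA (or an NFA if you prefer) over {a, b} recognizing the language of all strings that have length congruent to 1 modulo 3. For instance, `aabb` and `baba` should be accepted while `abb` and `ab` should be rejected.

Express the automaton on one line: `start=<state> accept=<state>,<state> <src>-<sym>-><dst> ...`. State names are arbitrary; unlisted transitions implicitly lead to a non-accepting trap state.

Count input length modulo 3: every symbol advances one step around the cycle q0 → q1 → q2 → q0. Accept at q1.
A 3-state machine:
        a   b  
>  q0   q1  q1 
 * q1   q2  q2 
   q2   q0  q0 
(> = start, * = accepting)

start=q0 accept=q1 q0-a->q1 q0-b->q1 q1-a->q2 q1-b->q2 q2-a->q0 q2-b->q0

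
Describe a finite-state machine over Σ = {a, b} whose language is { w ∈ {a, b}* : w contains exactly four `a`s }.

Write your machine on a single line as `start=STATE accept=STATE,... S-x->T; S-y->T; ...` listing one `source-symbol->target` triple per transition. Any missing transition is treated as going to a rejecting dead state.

start=q0; accept=q4; q0-a->q1; q0-b->q0; q1-a->q2; q1-b->q1; q2-a->q3; q2-b->q2; q3-a->q4; q3-b->q3; q4-a->q5; q4-b->q4; q5-a->q5; q5-b->q5

Count `a`s, saturating at 5: states q0 through q4 mean 0 through 4 `a`s seen; q5 means more than 4. Each `a` increments (capped at q5); other symbols loop. Accept from {q4}.
6 states suffice.
        a   b  
>  q0   q1  q0 
   q1   q2  q1 
   q2   q3  q2 
   q3   q4  q3 
 * q4   q5  q4 
   q5   q5  q5 
(> = start, * = accepting)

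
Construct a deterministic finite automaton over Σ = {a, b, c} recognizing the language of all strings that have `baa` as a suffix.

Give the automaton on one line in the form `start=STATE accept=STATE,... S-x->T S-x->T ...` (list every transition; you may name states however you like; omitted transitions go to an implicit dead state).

start=S0 accept=S3 S0-a->S0 S0-b->S1 S0-c->S0 S1-a->S2 S1-b->S1 S1-c->S0 S2-a->S3 S2-b->S1 S2-c->S0 S3-a->S0 S3-b->S1 S3-c->S0

Remember how much of `baa` the current input suffix matches. State S0 means no match yet; S1 means the last symbol is `b`; S2 means the last 2 symbols are `ba`; S3 means the last 3 symbols are `baa`. Only S3 accepts. On a mismatch, fall back to the longest proper suffix that is still a prefix of `baa`.
        a   b   c  
>  S0   S0  S1  S0 
   S1   S2  S1  S0 
   S2   S3  S1  S0 
 * S3   S0  S1  S0 
(> = start, * = accepting)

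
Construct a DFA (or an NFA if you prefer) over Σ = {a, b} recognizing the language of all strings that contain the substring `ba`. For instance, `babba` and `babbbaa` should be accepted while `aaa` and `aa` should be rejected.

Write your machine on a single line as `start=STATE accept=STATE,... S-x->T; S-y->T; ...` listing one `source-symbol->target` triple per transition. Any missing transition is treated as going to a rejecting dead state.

Track how much of `ba` has been matched so far: state q0 is no progress, q2 is the absorbing accept state reached once `ba` has occurred. Intermediate states record partial matches; on a mismatch, fall back to the longest reusable overlap.
        a   b  
>  q0   q0  q1 
   q1   q2  q1 
 * q2   q2  q2 
(> = start, * = accepting)

start=q0; accept=q2; q0-a->q0; q0-b->q1; q1-a->q2; q1-b->q1; q2-a->q2; q2-b->q2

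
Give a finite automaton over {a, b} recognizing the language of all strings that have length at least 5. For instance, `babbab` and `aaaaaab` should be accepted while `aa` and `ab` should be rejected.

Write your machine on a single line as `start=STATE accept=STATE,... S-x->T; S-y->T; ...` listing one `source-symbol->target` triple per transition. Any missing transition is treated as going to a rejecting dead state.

start=s0; accept=s5,s6; s0-a->s1; s0-b->s1; s1-a->s2; s1-b->s2; s2-a->s3; s2-b->s3; s3-a->s4; s3-b->s4; s4-a->s5; s4-b->s5; s5-a->s6; s5-b->s6; s6-a->s6; s6-b->s6

We only need to distinguish lengths 0, 1, …, 5, and '>5'. Chain s0 → s1 → s2 → s3 → s4 → s5 → s6 on every symbol, with s6 looping. Accepting states: {s5, s6}.
        a   b  
>  s0   s1  s1 
   s1   s2  s2 
   s2   s3  s3 
   s3   s4  s4 
   s4   s5  s5 
 * s5   s6  s6 
 * s6   s6  s6 
(> = start, * = accepting)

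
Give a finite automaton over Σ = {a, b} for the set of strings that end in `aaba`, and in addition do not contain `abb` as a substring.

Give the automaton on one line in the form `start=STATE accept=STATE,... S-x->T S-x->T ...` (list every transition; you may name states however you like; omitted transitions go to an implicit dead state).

start=s0 accept=s6 s0-a->s1 s0-b->s0 s1-a->s2 s1-b->s3 s2-a->s2 s2-b->s4 s3-a->s1 s3-b->s5 s4-a->s6 s4-b->s5 s5-a->s5 s5-b->s5 s6-a->s2 s6-b->s3

Build one automaton per condition and run them in lockstep. One (5 states) tracks how much of the suffix `aaba` has currently been matched; the other (4 states) tracks partial matches of the forbidden pattern `abb`. Each combined state is a pair, one component from each; accept when both components accept. Minimizing collapses redundant product states.
7 states suffice.
        a   b  
>  s0   s1  s0 
   s1   s2  s3 
   s2   s2  s4 
   s3   s1  s5 
   s4   s6  s5 
   s5   s5  s5 
 * s6   s2  s3 
(> = start, * = accepting)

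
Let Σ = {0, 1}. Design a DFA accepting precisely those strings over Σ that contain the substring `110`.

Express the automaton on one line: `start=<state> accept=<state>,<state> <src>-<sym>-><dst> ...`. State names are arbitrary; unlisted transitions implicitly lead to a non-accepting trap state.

start=A accept=D A-0->A A-1->B B-0->A B-1->C C-0->D C-1->C D-0->D D-1->D

Track how much of `110` has been matched so far: state A is no progress, D is the absorbing accept state reached once `110` has occurred. Intermediate states record partial matches; on a mismatch, fall back to the longest reusable overlap.
4 states suffice.
       0  1 
>  A   A  B 
   B   A  C 
   C   D  C 
 * D   D  D 
(> = start, * = accepting)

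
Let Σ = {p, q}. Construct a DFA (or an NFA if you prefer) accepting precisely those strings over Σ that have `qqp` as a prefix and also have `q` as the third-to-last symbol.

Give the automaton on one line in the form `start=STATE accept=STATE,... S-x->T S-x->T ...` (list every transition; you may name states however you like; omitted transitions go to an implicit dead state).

Build one automaton per condition and run them in lockstep. The first has 5 states tracking whether the input so far still matches the prefix `qqp`; the second has 15 states tracking the last 3 symbols read. A product state is a pair (one from each), accepting exactly when both do.
With 23 states:
          p    q  
>  S0     S1   S2 
   S1     S3   S4 
   S2     S5   S6 
   S3     S7   S8 
   S4     S9  S10 
   S5    S11  S12 
   S6    S13  S14 
   S7     S7   S8 
   S8     S9  S10 
   S9    S11  S12 
   S10   S15  S14 
   S11    S7   S8 
   S12    S9  S10 
 * S13   S16  S17 
   S14   S15  S14 
   S15   S11  S12 
 * S16   S18  S19 
 * S17   S20  S21 
   S18   S18  S19 
   S19   S20  S21 
   S20   S16  S17 
   S21   S13  S22 
 * S22   S13  S22 
(> = start, * = accepting)

start=S0 accept=S13,S16,S17,S22 S0-p->S1 S0-q->S2 S1-p->S3 S1-q->S4 S2-p->S5 S2-q->S6 S3-p->S7 S3-q->S8 S4-p->S9 S4-q->S10 S5-p->S11 S5-q->S12 S6-p->S13 S6-q->S14 S7-p->S7 S7-q->S8 S8-p->S9 S8-q->S10 S9-p->S11 S9-q->S12 S10-p->S15 S10-q->S14 S11-p->S7 S11-q->S8 S12-p->S9 S12-q->S10 S13-p->S16 S13-q->S17 S14-p->S15 S14-q->S14 S15-p->S11 S15-q->S12 S16-p->S18 S16-q->S19 S17-p->S20 S17-q->S21 S18-p->S18 S18-q->S19 S19-p->S20 S19-q->S21 S20-p->S16 S20-q->S17 S21-p->S13 S21-q->S22 S22-p->S13 S22-q->S22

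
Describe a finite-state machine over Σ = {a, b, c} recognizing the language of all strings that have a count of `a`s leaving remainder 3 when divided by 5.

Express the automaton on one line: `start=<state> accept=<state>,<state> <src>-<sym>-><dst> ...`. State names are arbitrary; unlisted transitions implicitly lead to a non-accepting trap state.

start=S0 accept=S3 S0-a->S1 S0-b->S0 S0-c->S0 S1-a->S2 S1-b->S1 S1-c->S1 S2-a->S3 S2-b->S2 S2-c->S2 S3-a->S4 S3-b->S3 S3-c->S3 S4-a->S0 S4-b->S4 S4-c->S4

The only thing that matters is how many `a`s have appeared, reduced mod 5. Use one state per residue: S0 for 0, …, S4 for 4. Reading `a` moves to the next residue; anything else stays put. S3 is accepting.
5 states suffice.
        a   b   c  
>  S0   S1  S0  S0 
   S1   S2  S1  S1 
   S2   S3  S2  S2 
 * S3   S4  S3  S3 
   S4   S0  S4  S4 
(> = start, * = accepting)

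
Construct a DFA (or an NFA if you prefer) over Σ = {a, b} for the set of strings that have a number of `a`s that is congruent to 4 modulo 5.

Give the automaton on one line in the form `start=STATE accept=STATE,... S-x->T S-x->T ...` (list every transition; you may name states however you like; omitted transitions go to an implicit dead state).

The only thing that matters is how many `a`s have appeared, reduced mod 5. Use one state per residue: q0 for 0, …, q4 for 4. Reading `a` moves to the next residue; anything else stays put. q4 is accepting.
With 5 states:
        a   b  
>  q0   q1  q0 
   q1   q2  q1 
   q2   q3  q2 
   q3   q4  q3 
 * q4   q0  q4 
(> = start, * = accepting)

start=q0 accept=q4 q0-a->q1 q0-b->q0 q1-a->q2 q1-b->q1 q2-a->q3 q2-b->q2 q3-a->q4 q3-b->q3 q4-a->q0 q4-b->q4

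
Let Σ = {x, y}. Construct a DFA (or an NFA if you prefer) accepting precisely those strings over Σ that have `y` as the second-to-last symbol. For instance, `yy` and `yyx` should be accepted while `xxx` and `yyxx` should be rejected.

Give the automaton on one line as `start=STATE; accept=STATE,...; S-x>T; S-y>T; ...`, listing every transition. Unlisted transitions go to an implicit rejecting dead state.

A DFA must remember the last 2 symbols (since which symbol is second-to-last isn't known until the input ends). Use one state per possible window of the last ≤2 symbols; accept from those whose window starts with `y`.
7 states suffice.
        x   y  
>  q0   q1  q2 
   q1   q3  q4 
   q2   q5  q6 
   q3   q3  q4 
   q4   q5  q6 
 * q5   q3  q4 
 * q6   q5  q6 
(> = start, * = accepting)

start=q0; accept=q5,q6; q0-x>q1; q0-y>q2; q1-x>q3; q1-y>q4; q2-x>q5; q2-y>q6; q3-x>q3; q3-y>q4; q4-x>q5; q4-y>q6; q5-x>q3; q5-y>q4; q6-x>q5; q6-y>q6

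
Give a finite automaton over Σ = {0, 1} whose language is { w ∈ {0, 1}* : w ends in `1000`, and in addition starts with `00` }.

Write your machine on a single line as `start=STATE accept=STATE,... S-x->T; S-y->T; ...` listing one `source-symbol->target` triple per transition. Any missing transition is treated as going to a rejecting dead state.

Build one automaton per condition and run them in lockstep. One (5 states) tracks how much of the suffix `1000` has currently been matched; the other (4 states) tracks whether the input so far still matches the prefix `00`. Each combined state is a pair, one component from each; accept when both components accept. Equivalent product states are then merged.
With 8 states:
        0   1  
>  s0   s1  s2 
   s1   s3  s2 
   s2   s2  s2 
   s3   s3  s4 
   s4   s5  s4 
   s5   s6  s4 
   s6   s7  s4 
 * s7   s3  s4 
(> = start, * = accepting)

start=s0; accept=s7; s0-0->s1; s0-1->s2; s1-0->s3; s1-1->s2; s2-0->s2; s2-1->s2; s3-0->s3; s3-1->s4; s4-0->s5; s4-1->s4; s5-0->s6; s5-1->s4; s6-0->s7; s6-1->s4; s7-0->s3; s7-1->s4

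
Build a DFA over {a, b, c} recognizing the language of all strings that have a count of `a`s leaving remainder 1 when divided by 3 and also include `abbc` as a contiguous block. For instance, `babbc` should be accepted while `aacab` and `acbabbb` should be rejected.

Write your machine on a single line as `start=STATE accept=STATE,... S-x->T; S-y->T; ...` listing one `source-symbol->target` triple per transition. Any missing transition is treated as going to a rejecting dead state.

Build one automaton per condition and run them in lockstep. The first has 3 states tracking the count of `a`s modulo 3; the second has 5 states tracking whether and how much of `abbc` has been seen. A product state is a pair (one from each), accepting exactly when both do.
With 15 states:
          a    b    c  
>  S0     S1   S0   S0 
   S1     S2   S3   S4 
   S2     S5   S6   S7 
   S3     S2   S8   S4 
   S4     S2   S4   S4 
   S5     S1   S9   S0 
   S6     S5  S10   S7 
   S7     S5   S7   S7 
   S8     S2   S4  S11 
   S9     S1  S12   S0 
   S10    S5   S7  S13 
 * S11   S13  S11  S11 
   S12    S1   S0  S14 
   S13   S14  S13  S13 
   S14   S11  S14  S14 
(> = start, * = accepting)

start=S0; accept=S11; S0-a->S1; S0-b->S0; S0-c->S0; S1-a->S2; S1-b->S3; S1-c->S4; S2-a->S5; S2-b->S6; S2-c->S7; S3-a->S2; S3-b->S8; S3-c->S4; S4-a->S2; S4-b->S4; S4-c->S4; S5-a->S1; S5-b->S9; S5-c->S0; S6-a->S5; S6-b->S10; S6-c->S7; S7-a->S5; S7-b->S7; S7-c->S7; S8-a->S2; S8-b->S4; S8-c->S11; S9-a->S1; S9-b->S12; S9-c->S0; S10-a->S5; S10-b->S7; S10-c->S13; S11-a->S13; S11-b->S11; S11-c->S11; S12-a->S1; S12-b->S0; S12-c->S14; S13-a->S14; S13-b->S13; S13-c->S13; S14-a->S11; S14-b->S14; S14-c->S14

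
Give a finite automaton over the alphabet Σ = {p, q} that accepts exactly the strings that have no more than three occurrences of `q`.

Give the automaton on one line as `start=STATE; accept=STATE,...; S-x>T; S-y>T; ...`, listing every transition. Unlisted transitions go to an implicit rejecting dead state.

Only the number of `q`s matters, and only up to 4. Make a chain S0 → S1 → S2 → S3 → S4 advanced by each `q` (with S4 absorbing); every other symbol self-loops. The accepting set is {S0, S1, S2, S3}.
5 states suffice.
        p   q  
>* S0   S0  S1 
 * S1   S1  S2 
 * S2   S2  S3 
 * S3   S3  S4 
   S4   S4  S4 
(> = start, * = accepting)

start=S0; accept=S0,S1,S2,S3; S0-p>S0; S0-q>S1; S1-p>S1; S1-q>S2; S2-p>S2; S2-q>S3; S3-p>S3; S3-q>S4; S4-p>S4; S4-q>S4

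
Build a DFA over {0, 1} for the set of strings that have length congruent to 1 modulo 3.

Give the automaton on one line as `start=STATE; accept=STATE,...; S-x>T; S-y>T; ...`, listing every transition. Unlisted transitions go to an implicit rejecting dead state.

Only the length mod 3 matters, so use a 3-cycle: from any state, every input symbol moves to the next state, wrapping q2 back to q0. Mark q1 accepting.
        0   1  
>  q0   q1  q1 
 * q1   q2  q2 
   q2   q0  q0 
(> = start, * = accepting)

start=q0; accept=q1; q0-0>q1; q0-1>q1; q1-0>q2; q1-1>q2; q2-0>q0; q2-1>q0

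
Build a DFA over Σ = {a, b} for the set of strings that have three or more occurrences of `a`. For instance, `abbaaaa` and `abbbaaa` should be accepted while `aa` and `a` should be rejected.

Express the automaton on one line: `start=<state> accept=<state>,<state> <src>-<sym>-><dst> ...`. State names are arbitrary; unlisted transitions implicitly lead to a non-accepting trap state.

start=S0 accept=S3,S4 S0-a->S1 S0-b->S0 S1-a->S2 S1-b->S1 S2-a->S3 S2-b->S2 S3-a->S4 S3-b->S3 S4-a->S4 S4-b->S4

Count `a`s, saturating at 4: states S0 through S3 mean 0 through 3 `a`s seen; S4 means more than 3. Each `a` increments (capped at S4); other symbols loop. Accept from {S3, S4}.
        a   b  
>  S0   S1  S0 
   S1   S2  S1 
   S2   S3  S2 
 * S3   S4  S3 
 * S4   S4  S4 
(> = start, * = accepting)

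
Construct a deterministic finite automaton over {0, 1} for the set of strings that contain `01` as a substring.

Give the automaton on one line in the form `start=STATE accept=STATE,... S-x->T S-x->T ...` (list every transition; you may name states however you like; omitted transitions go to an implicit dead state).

start=q0 accept=q2 q0-0->q1 q0-1->q0 q1-0->q1 q1-1->q2 q2-0->q2 q2-1->q2

Track how much of `01` has been matched so far: state q0 is no progress, q2 is the absorbing accept state reached once `01` has occurred. Intermediate states record partial matches; on a mismatch, fall back to the longest reusable overlap.
With 3 states:
        0   1  
>  q0   q1  q0 
   q1   q1  q2 
 * q2   q2  q2 
(> = start, * = accepting)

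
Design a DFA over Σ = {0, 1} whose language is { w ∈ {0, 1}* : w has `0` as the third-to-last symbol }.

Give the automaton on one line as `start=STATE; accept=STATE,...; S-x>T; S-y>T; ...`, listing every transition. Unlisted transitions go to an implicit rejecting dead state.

Because acceptance depends on a position counted from the end, the machine has to buffer the most recent 3 symbols. Make each state the string of the last up-to-3 symbols read; on input `x` shift the window left and append `x`. Accept when the buffered window has length 3 and begins with `0`.
       0  1 
>  A   B  C 
   B   D  E 
   C   F  G 
   D   H  I 
   E   J  K 
   F   L  M 
   G   N  O 
 * H   H  I 
 * I   J  K 
 * J   L  M 
 * K   N  O 
   L   H  I 
   M   J  K 
   N   L  M 
   O   N  O 
(> = start, * = accepting)

start=A; accept=H,I,J,K; A-0>B; A-1>C; B-0>D; B-1>E; C-0>F; C-1>G; D-0>H; D-1>I; E-0>J; E-1>K; F-0>L; F-1>M; G-0>N; G-1>O; H-0>H; H-1>I; I-0>J; I-1>K; J-0>L; J-1>M; K-0>N; K-1>O; L-0>H; L-1>I; M-0>J; M-1>K; N-0>L; N-1>M; O-0>N; O-1>O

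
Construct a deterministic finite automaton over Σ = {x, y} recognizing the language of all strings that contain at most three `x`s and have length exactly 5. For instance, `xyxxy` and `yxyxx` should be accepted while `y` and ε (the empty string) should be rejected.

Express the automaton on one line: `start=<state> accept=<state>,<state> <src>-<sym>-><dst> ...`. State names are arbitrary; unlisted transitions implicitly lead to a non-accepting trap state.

Build one automaton per condition and run them in lockstep. One (5 states) tracks the count of `x`s, saturating at 4; the other (7 states) tracks the input length, saturating at 6. Each combined state is a pair, one component from each; accept when both components accept. Minimizing collapses redundant product states.
With 13 states:
       x  y 
>  A   B  C 
   B   D  E 
   C   E  F 
   D   G  H 
   E   H  I 
   F   I  I 
   G   J  K 
   H   K  L 
   I   L  L 
   J   J  J 
   K   J  M 
   L   M  M 
 * M   J  J 
(> = start, * = accepting)

start=A accept=M A-x->B A-y->C B-x->D B-y->E C-x->E C-y->F D-x->G D-y->H E-x->H E-y->I F-x->I F-y->I G-x->J G-y->K H-x->K H-y->L I-x->L I-y->L J-x->J J-y->J K-x->J K-y->M L-x->M L-y->M M-x->J M-y->J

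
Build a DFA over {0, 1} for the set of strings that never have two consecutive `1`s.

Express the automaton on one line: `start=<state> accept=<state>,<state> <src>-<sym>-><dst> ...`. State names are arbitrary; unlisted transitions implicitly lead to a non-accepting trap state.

start=A accept=A,B A-0->A A-1->B B-0->A B-1->C C-0->C C-1->C

This is the complement of 'contains `11`'. Use the same substring-matching states — A through C holding how much of `11` has just been matched — but flip the accepting set: everything except the trap C accepts.
With 3 states:
       0  1 
>* A   A  B 
 * B   A  C 
   C   C  C 
(> = start, * = accepting)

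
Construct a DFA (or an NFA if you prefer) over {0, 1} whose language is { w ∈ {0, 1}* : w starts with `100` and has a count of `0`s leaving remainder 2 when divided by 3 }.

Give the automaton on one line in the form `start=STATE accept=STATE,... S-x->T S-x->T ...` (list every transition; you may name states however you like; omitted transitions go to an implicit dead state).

Build one automaton per condition and run them in lockstep. One (5 states) tracks whether the input so far still matches the prefix `100`; the other (3 states) tracks the count of `0`s modulo 3. Each combined state is a pair, one component from each; accept when both components accept.
A 9-state machine:
       0  1 
>  A   B  C 
   B   D  B 
   C   E  F 
   D   F  D 
   E   G  B 
   F   B  F 
 * G   H  G 
   H   I  H 
   I   G  I 
(> = start, * = accepting)

start=A accept=G A-0->B A-1->C B-0->D B-1->B C-0->E C-1->F D-0->F D-1->D E-0->G E-1->B F-0->B F-1->F G-0->H G-1->G H-0->I H-1->H I-0->G I-1->I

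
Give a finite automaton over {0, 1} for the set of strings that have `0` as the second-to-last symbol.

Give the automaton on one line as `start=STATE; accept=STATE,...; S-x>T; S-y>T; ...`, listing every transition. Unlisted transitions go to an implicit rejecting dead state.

start=q0; accept=q3,q4; q0-0>q1; q0-1>q2; q1-0>q3; q1-1>q4; q2-0>q5; q2-1>q6; q3-0>q3; q3-1>q4; q4-0>q5; q4-1>q6; q5-0>q3; q5-1>q4; q6-0>q5; q6-1>q6

A DFA must remember the last 2 symbols (since which symbol is second-to-last isn't known until the input ends). Use one state per possible window of the last ≤2 symbols; accept from those whose window starts with `0`.
7 states suffice.
        0   1  
>  q0   q1  q2 
   q1   q3  q4 
   q2   q5  q6 
 * q3   q3  q4 
 * q4   q5  q6 
   q5   q3  q4 
   q6   q5  q6 
(> = start, * = accepting)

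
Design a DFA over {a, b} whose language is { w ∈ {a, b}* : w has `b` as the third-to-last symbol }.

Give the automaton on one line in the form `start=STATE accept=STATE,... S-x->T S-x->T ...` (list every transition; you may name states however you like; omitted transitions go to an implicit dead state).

start=S0 accept=S11,S12,S13,S14 S0-a->S1 S0-b->S2 S1-a->S3 S1-b->S4 S2-a->S5 S2-b->S6 S3-a->S7 S3-b->S8 S4-a->S9 S4-b->S10 S5-a->S11 S5-b->S12 S6-a->S13 S6-b->S14 S7-a->S7 S7-b->S8 S8-a->S9 S8-b->S10 S9-a->S11 S9-b->S12 S10-a->S13 S10-b->S14 S11-a->S7 S11-b->S8 S12-a->S9 S12-b->S10 S13-a->S11 S13-b->S12 S14-a->S13 S14-b->S14

Because acceptance depends on a position counted from the end, the machine has to buffer the most recent 3 symbols. Make each state the string of the last up-to-3 symbols read; on input `x` shift the window left and append `x`. Accept when the buffered window has length 3 and begins with `b`.
15 states suffice.
          a    b  
>  S0     S1   S2 
   S1     S3   S4 
   S2     S5   S6 
   S3     S7   S8 
   S4     S9  S10 
   S5    S11  S12 
   S6    S13  S14 
   S7     S7   S8 
   S8     S9  S10 
   S9    S11  S12 
   S10   S13  S14 
 * S11    S7   S8 
 * S12    S9  S10 
 * S13   S11  S12 
 * S14   S13  S14 
(> = start, * = accepting)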